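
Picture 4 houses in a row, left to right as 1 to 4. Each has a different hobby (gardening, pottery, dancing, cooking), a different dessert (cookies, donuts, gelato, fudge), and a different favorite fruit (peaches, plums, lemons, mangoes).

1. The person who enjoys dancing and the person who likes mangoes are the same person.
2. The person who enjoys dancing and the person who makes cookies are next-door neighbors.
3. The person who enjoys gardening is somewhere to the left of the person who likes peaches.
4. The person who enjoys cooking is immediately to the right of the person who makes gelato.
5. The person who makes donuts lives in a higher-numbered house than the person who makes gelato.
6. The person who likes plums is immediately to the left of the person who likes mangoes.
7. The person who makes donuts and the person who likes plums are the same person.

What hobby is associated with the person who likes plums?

cooking

The only favorite fruit still possible for house 1 is lemons.
The person who enjoys cooking is narrowed to house 2 or 3; consider each.
Placing it in house 3 leads to a contradiction, so it's in house 2.
By clue 4, the person who makes gelato is in house 1.
The person who enjoys dancing is narrowed to house 3 or 4; consider each.
Placing it in house 4 leads to a contradiction, so it's in house 3.
From clue 1, the person who likes mangoes must be in house 3.
Clue 6: the person who likes plums is in house 2.
Clue 7 places the person who makes donuts in house 2.
The only hobby still possible for house 4 is pottery.
That leaves fudge as the dessert for house 3.
That leaves cookies as the dessert for house 4.
That leaves peaches as the favorite fruit for house 4.
The only hobby still possible for house 1 is gardening.
So: house 1 = gardening/gelato/lemons, house 2 = cooking/donuts/plums, house 3 = dancing/fudge/mangoes, house 4 = pottery/cookies/peaches.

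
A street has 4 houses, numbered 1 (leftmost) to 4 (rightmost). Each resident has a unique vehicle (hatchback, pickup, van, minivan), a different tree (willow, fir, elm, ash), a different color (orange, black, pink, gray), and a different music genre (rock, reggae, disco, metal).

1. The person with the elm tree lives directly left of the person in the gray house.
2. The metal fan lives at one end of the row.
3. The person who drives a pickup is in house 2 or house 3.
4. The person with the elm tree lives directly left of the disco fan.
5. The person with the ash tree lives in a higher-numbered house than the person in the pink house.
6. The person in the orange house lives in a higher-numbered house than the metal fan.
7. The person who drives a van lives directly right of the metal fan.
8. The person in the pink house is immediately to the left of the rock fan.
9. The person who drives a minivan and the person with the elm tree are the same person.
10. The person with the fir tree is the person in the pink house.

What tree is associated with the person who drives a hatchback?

ash

The metal fan is in house 1 (clue 6).
Clue 7: the person who drives a van is in house 2.
So house 4 gets hatchback for vehicle.
So house 1 gets minivan for vehicle.
That leaves pickup as the vehicle for house 3.
From clue 9, the person with the elm tree must be in house 1.
Clue 1: the person in the gray house is in house 2.
The disco fan is in house 2 (clue 4).
That leaves black as the color for house 1.
That leaves orange as the color for house 4.
Clue 5: the person with the ash tree is in house 4.
The rock fan is in house 4 (clue 8).
By clue 10, the person with the fir tree is in house 3.
House 2 tree: only willow fits.
That leaves pink as the color for house 3.
House 3's music genre must be reggae (nothing else left).
So: house 1 = minivan/elm/black/metal, house 2 = van/willow/gray/disco, house 3 = pickup/fir/pink/reggae, house 4 = hatchback/ash/orange/rock.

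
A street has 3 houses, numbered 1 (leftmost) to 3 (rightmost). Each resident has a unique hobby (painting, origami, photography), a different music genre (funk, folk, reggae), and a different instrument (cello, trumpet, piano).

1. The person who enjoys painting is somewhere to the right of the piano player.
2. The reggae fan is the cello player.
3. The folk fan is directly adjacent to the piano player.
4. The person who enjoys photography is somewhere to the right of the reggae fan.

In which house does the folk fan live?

3

House 1's hobby must be origami (nothing else left).
That leaves trumpet as the instrument for house 3.
The person who enjoys painting is narrowed to house 2 or 3; consider each.
Placing it in house 2 leads to a contradiction, so it's in house 3.
That leaves photography as the hobby for house 2.
By clue 4, the reggae fan is in house 1.
Clue 2: the cello player is in house 1.
The only instrument still possible for house 2 is piano.
Clue 3 places the folk fan in house 3.
That leaves funk as the music genre for house 2.
So: house 1 = origami/reggae/cello, house 2 = photography/funk/piano, house 3 = painting/folk/trumpet.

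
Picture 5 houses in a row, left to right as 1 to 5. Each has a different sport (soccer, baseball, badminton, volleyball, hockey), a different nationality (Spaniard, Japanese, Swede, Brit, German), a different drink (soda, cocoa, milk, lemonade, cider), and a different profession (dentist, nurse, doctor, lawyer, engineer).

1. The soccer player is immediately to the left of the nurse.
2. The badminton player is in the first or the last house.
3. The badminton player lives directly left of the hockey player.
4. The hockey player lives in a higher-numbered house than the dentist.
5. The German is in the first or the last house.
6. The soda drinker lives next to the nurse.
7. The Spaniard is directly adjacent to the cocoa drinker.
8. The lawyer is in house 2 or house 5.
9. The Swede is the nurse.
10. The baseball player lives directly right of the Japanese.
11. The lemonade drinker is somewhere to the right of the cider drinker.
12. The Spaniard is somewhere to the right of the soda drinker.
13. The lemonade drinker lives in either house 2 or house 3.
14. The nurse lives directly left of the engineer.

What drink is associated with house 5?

milk

The badminton player is in house 1 (clue 3).
Clue 3 places the hockey player in house 2.
By clue 4, the dentist is in house 1.
By clue 1, the soccer player is in house 3.
Clue 1 places the nurse in house 4.
From clue 6, the soda drinker must be in house 3.
The Swede is in house 4 (clue 9).
By clue 14, the engineer is in house 5.
House 1 drink: only cider fits.
So house 2 gets lemonade for drink.
The only profession still possible for house 3 is doctor.
From clue 7, the cocoa drinker must be in house 4.
From clue 10, the baseball player must be in house 4.
The Japanese is in house 3 (clue 10).
That leaves volleyball as the sport for house 5.
The only nationality still possible for house 1 is German.
The only nationality still possible for house 2 is Brit.
House 5's nationality must be Spaniard (nothing else left).
So house 5 gets milk for drink.
House 2's profession must be lawyer (nothing else left).
So: house 1 = badminton/German/cider/dentist, house 2 = hockey/Brit/lemonade/lawyer, house 3 = soccer/Japanese/soda/doctor, house 4 = baseball/Swede/cocoa/nurse, house 5 = volleyball/Spaniard/milk/engineer.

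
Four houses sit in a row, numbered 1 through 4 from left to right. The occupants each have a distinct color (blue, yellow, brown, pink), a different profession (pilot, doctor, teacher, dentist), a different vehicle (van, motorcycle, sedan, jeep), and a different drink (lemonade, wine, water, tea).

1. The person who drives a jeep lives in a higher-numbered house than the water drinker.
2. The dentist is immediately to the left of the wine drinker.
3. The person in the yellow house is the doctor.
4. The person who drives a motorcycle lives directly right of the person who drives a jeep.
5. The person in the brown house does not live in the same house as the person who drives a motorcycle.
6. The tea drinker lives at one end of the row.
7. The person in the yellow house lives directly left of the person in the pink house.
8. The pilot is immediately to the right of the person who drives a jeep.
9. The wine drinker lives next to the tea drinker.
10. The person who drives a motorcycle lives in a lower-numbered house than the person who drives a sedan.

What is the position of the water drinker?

Clue 10 places the person who drives a motorcycle in house 3.
Clue 10 places the person who drives a sedan in house 4.
House 1 vehicle: only van fits.
House 2's vehicle must be jeep (nothing else left).
By clue 1, the water drinker is in house 1.
From clue 8, the pilot must be in house 3.
House 4's profession must be teacher (nothing else left).
House 4 drink: only tea fits.
The wine drinker is in house 3 (clue 9).
So house 2 gets lemonade for drink.
Clue 2 places the dentist in house 2.
House 1's profession must be doctor (nothing else left).
From clue 3, the person in the yellow house must be in house 1.
By clue 7, the person in the pink house is in house 2.
That leaves blue as the color for house 3.
The only color still possible for house 4 is brown.
So: house 1 = yellow/doctor/van/water, house 2 = pink/dentist/jeep/lemonade, house 3 = blue/pilot/motorcycle/wine, house 4 = brown/teacher/sedan/tea.

1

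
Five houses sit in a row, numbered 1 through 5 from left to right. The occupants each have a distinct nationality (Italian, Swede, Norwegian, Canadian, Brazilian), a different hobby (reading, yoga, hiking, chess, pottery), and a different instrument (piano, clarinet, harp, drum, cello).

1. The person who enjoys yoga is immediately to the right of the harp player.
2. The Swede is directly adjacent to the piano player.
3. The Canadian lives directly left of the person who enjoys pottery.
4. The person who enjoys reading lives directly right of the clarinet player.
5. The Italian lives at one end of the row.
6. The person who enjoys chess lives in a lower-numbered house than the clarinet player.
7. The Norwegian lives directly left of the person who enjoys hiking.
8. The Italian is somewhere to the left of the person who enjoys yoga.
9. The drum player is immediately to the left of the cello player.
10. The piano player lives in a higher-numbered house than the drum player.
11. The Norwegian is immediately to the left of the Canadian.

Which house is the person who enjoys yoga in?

The Italian is in house 1 (clue 8).
So house 1 gets chess for hobby.
The only hobby still possible for house 2 is yoga.
From clue 1, the harp player must be in house 1.
The Canadian is narrowed to house 3 or 4; consider each.
Placing it in house 4 leads to a contradiction, so it's in house 3.
By clue 3, the person who enjoys pottery is in house 4.
Clue 11 places the Norwegian in house 2.
House 5 hobby: only reading fits.
By clue 4, the clarinet player is in house 4.
The only hobby still possible for house 3 is hiking.
House 2's instrument must be drum (nothing else left).
The Swede is in house 4 (clue 2).
By clue 9, the cello player is in house 3.
House 5 nationality: only Brazilian fits.
That leaves piano as the instrument for house 5.
So: house 1 = Italian/chess/harp, house 2 = Norwegian/yoga/drum, house 3 = Canadian/hiking/cello, house 4 = Swede/pottery/clarinet, house 5 = Brazilian/reading/piano.

2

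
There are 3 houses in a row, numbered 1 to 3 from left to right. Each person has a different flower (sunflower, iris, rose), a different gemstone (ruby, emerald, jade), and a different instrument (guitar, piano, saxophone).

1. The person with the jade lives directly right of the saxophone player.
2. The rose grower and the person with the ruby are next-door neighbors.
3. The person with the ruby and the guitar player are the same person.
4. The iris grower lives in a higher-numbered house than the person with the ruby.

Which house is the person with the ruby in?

1

House 3 instrument: only piano fits.
The iris grower is narrowed to house 2 or 3; consider each.
Placing it in house 2 leads to a contradiction, so it's in house 3.
The rose grower is narrowed to house 1 or 2; consider each.
Placing it in house 1 leads to a contradiction, so it's in house 2.
From clue 2, the person with the ruby must be in house 1.
By clue 3, the guitar player is in house 1.
House 1 flower: only sunflower fits.
House 2's instrument must be saxophone (nothing else left).
Clue 1: the person with the jade is in house 3.
The only gemstone still possible for house 2 is emerald.
So: house 1 = sunflower/ruby/guitar, house 2 = rose/emerald/saxophone, house 3 = iris/jade/piano.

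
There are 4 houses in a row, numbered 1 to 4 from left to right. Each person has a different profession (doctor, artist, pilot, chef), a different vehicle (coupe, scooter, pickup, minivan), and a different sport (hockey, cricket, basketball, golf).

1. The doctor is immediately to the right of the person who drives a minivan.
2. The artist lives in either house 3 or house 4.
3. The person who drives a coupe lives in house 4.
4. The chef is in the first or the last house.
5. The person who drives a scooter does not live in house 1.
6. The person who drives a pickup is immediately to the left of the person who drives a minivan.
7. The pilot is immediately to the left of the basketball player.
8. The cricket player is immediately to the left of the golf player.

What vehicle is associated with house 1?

pickup

Clue 3 places the person who drives a coupe in house 4.
House 1 vehicle: only pickup fits.
By clue 6, the person who drives a minivan is in house 2.
House 2 profession: only pilot fits.
House 3's vehicle must be scooter (nothing else left).
By clue 1, the doctor is in house 3.
By clue 7, the basketball player is in house 3.
House 1's profession must be chef (nothing else left).
The only profession still possible for house 4 is artist.
By clue 8, the cricket player is in house 1.
Clue 8 places the golf player in house 2.
House 4's sport must be hockey (nothing else left).
So: house 1 = chef/pickup/cricket, house 2 = pilot/minivan/golf, house 3 = doctor/scooter/basketball, house 4 = artist/coupe/hockey.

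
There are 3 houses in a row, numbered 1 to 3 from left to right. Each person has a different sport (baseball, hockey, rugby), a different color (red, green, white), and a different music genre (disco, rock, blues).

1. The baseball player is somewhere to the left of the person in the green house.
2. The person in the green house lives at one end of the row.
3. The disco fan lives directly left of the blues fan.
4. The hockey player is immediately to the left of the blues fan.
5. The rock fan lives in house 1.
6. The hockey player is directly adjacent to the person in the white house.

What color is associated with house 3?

green

Clue 2 places the person in the green house in house 3.
The rock fan is in house 1 (clue 5).
House 3's sport must be rugby (nothing else left).
So house 3 gets blues for music genre.
Clue 4 places the hockey player in house 2.
The person in the white house is in house 1 (clue 6).
So house 1 gets baseball for sport.
House 2 color: only red fits.
The only music genre still possible for house 2 is disco.
So: house 1 = baseball/white/rock, house 2 = hockey/red/disco, house 3 = rugby/green/blues.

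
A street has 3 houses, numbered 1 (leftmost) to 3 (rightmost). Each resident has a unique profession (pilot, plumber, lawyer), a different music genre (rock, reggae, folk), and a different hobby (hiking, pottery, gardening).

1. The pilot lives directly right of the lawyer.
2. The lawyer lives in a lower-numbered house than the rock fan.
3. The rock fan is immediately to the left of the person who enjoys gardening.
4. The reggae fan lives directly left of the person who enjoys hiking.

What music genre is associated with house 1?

The rock fan is in house 2 (clue 3).
The person who enjoys gardening is in house 3 (clue 3).
So house 1 gets reggae for music genre.
So house 3 gets folk for music genre.
The only hobby still possible for house 1 is pottery.
That leaves hiking as the hobby for house 2.
Clue 2: the lawyer is in house 1.
Clue 1 places the pilot in house 2.
That leaves plumber as the profession for house 3.
So: house 1 = lawyer/reggae/pottery, house 2 = pilot/rock/hiking, house 3 = plumber/folk/gardening.

reggae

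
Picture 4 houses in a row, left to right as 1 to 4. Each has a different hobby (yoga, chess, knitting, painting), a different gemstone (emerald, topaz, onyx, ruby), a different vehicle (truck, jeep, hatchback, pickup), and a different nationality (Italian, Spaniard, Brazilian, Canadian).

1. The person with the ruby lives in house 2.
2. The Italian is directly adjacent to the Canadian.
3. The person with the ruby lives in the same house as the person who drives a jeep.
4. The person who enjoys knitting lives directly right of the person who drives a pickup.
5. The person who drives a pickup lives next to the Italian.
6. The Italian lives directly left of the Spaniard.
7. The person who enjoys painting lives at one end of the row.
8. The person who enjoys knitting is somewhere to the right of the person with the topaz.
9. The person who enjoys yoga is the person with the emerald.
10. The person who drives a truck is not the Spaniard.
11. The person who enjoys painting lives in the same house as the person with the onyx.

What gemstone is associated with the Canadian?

topaz

Clue 1 places the person with the ruby in house 2.
Clue 3: the person who drives a jeep is in house 2.
By clue 5, the Italian is in house 2.
Clue 6 places the Spaniard in house 3.
Clue 2 places the Canadian in house 1.
That leaves Brazilian as the nationality for house 4.
The person who enjoys knitting is narrowed to house 2 or 4; consider each.
Placing it in house 4 leads to a contradiction, so it's in house 2.
The person who drives a pickup is in house 1 (clue 4).
The person with the topaz is in house 1 (clue 8).
The only gemstone still possible for house 3 is emerald.
So house 4 gets onyx for gemstone.
House 3's vehicle must be hatchback (nothing else left).
The only vehicle still possible for house 4 is truck.
From clue 9, the person who enjoys yoga must be in house 3.
From clue 11, the person who enjoys painting must be in house 4.
House 1's hobby must be chess (nothing else left).
So: house 1 = chess/topaz/pickup/Canadian, house 2 = knitting/ruby/jeep/Italian, house 3 = yoga/emerald/hatchback/Spaniard, house 4 = painting/onyx/truck/Brazilian.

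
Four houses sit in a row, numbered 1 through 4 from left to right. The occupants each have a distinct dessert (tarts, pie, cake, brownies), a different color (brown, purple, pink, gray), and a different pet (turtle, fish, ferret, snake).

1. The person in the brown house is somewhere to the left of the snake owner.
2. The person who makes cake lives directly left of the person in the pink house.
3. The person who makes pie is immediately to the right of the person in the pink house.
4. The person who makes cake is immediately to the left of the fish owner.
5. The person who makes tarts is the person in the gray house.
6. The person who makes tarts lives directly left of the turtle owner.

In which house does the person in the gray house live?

1

House 1 pet: only ferret fits.
House 4's color must be purple (nothing else left).
The person who makes cake is narrowed to house 1 or 2; consider each.
Placing it in house 1 leads to a contradiction, so it's in house 2.
By clue 2, the person in the pink house is in house 3.
Clue 3: the person who makes pie is in house 4.
From clue 4, the fish owner must be in house 3.
Clue 5: the person who makes tarts is in house 1.
The person in the gray house is in house 1 (clue 5).
Clue 6: the turtle owner is in house 2.
House 3 dessert: only brownies fits.
So house 2 gets brown for color.
So house 4 gets snake for pet.
So: house 1 = tarts/gray/ferret, house 2 = cake/brown/turtle, house 3 = brownies/pink/fish, house 4 = pie/purple/snake.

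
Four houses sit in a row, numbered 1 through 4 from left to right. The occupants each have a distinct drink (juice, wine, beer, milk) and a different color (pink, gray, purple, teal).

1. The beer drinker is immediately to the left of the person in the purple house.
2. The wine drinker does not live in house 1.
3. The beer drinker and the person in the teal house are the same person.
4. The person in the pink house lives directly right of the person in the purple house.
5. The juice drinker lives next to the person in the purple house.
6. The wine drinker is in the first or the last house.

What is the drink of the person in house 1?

By clue 6, the wine drinker is in house 4.
The beer drinker is narrowed to house 1 or 2; consider each.
Placing it in house 2 leads to a contradiction, so it's in house 1.
From clue 1, the person in the purple house must be in house 2.
The person in the teal house is in house 1 (clue 3).
From clue 4, the person in the pink house must be in house 3.
That leaves milk as the drink for house 2.
The only drink still possible for house 3 is juice.
That leaves gray as the color for house 4.
So: house 1 = beer/teal, house 2 = milk/purple, house 3 = juice/pink, house 4 = wine/gray.

beer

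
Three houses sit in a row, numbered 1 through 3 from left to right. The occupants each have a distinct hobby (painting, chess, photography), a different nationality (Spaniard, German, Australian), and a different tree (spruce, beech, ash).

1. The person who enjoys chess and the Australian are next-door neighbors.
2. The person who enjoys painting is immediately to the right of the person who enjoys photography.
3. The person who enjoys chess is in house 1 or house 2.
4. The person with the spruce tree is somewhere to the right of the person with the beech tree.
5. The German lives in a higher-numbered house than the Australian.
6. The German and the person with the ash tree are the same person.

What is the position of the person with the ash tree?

3

So house 3 gets painting for hobby.
So house 1 gets beech for tree.
The person who enjoys photography is in house 2 (clue 2).
That leaves chess as the hobby for house 1.
Clue 1 places the Australian in house 2.
Clue 5: the German is in house 3.
By clue 6, the person with the ash tree is in house 3.
The only nationality still possible for house 1 is Spaniard.
So house 2 gets spruce for tree.
So: house 1 = chess/Spaniard/beech, house 2 = photography/Australian/spruce, house 3 = painting/German/ash.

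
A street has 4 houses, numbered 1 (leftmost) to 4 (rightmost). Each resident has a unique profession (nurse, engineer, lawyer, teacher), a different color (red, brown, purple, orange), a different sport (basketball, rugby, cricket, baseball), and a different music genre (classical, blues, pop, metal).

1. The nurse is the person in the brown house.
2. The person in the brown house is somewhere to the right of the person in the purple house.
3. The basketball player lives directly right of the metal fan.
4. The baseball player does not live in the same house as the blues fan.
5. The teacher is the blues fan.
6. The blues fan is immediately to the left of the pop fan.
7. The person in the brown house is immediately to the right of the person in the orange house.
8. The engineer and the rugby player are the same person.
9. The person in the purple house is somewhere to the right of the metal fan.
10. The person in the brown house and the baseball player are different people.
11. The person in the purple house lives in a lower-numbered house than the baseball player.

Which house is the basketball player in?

2

House 1 color: only red fits.
The only color still possible for house 4 is brown.
Clue 1 places the nurse in house 4.
From clue 7, the person in the orange house must be in house 3.
Clue 10: the baseball player is in house 3.
By clue 11, the person in the purple house is in house 2.
The metal fan is in house 1 (clue 3).
So house 3 gets lawyer for profession.
House 1's sport must be rugby (nothing else left).
House 2 sport: only basketball fits.
House 4 sport: only cricket fits.
So house 4 gets classical for music genre.
By clue 5, the teacher is in house 2.
By clue 6, the pop fan is in house 3.
Clue 8 places the engineer in house 1.
That leaves blues as the music genre for house 2.
So: house 1 = engineer/red/rugby/metal, house 2 = teacher/purple/basketball/blues, house 3 = lawyer/orange/baseball/pop, house 4 = nurse/brown/cricket/classical.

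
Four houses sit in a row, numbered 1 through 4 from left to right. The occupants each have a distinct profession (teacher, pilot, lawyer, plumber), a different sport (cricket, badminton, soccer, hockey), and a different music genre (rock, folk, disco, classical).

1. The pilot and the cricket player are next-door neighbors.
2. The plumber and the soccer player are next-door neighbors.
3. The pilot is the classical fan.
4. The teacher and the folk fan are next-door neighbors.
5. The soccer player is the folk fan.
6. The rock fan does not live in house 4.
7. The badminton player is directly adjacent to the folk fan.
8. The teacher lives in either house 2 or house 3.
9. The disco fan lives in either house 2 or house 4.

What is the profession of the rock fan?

teacher

The teacher is narrowed to house 2 or 3; consider each.
Placing it in house 3 leads to a contradiction, so it's in house 2.
Clue 2 places the plumber in house 4.
By clue 2, the soccer player is in house 3.
By clue 5, the folk fan is in house 3.
House 1 sport: only hockey fits.
The pilot is in house 1 (clue 3).
The classical fan is in house 1 (clue 3).
The only profession still possible for house 3 is lawyer.
That leaves disco as the music genre for house 4.
Clue 1 places the cricket player in house 2.
House 4 sport: only badminton fits.
That leaves rock as the music genre for house 2.
So: house 1 = pilot/hockey/classical, house 2 = teacher/cricket/rock, house 3 = lawyer/soccer/folk, house 4 = plumber/badminton/disco.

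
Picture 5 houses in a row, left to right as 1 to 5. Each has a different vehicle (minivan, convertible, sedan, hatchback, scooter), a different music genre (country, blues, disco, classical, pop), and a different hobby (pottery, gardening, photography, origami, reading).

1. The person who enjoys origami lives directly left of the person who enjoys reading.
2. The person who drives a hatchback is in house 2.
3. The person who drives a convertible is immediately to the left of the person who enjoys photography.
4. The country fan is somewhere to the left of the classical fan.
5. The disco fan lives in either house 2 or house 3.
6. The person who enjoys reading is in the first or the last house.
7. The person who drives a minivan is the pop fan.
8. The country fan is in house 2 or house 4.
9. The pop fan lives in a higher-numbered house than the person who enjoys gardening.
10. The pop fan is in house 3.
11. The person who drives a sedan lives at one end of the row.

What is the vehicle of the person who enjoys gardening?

By clue 2, the person who drives a hatchback is in house 2.
Clue 6: the person who enjoys reading is in house 5.
Clue 10: the pop fan is in house 3.
House 1's music genre must be blues (nothing else left).
That leaves classical as the music genre for house 5.
Clue 1 places the person who enjoys origami in house 4.
Clue 7: the person who drives a minivan is in house 3.
The only vehicle still possible for house 1 is convertible.
That leaves scooter as the vehicle for house 4.
House 5's vehicle must be sedan (nothing else left).
House 2's music genre must be disco (nothing else left).
House 4's music genre must be country (nothing else left).
The only hobby still possible for house 3 is pottery.
The only hobby still possible for house 1 is gardening.
House 2 hobby: only photography fits.
So: house 1 = convertible/blues/gardening, house 2 = hatchback/disco/photography, house 3 = minivan/pop/pottery, house 4 = scooter/country/origami, house 5 = sedan/classical/reading.

convertible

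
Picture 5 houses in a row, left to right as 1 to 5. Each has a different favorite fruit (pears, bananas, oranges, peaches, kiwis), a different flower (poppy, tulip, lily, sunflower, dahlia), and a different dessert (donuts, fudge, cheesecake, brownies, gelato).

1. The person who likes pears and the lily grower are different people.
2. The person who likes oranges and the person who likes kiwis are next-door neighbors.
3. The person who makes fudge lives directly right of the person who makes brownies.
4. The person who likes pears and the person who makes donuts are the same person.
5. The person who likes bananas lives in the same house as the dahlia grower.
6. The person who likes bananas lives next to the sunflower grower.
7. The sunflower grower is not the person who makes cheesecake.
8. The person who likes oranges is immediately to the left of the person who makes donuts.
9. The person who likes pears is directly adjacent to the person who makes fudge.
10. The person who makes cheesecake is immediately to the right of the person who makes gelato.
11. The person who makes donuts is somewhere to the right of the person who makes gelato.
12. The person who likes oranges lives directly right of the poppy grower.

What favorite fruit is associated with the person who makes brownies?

kiwis

The person who likes oranges is narrowed to house 2 or 3 or 4; consider each.
Placing it in house 2 and house 3 leads to a contradiction, so it's in house 4.
Clue 8: the person who makes donuts is in house 5.
Clue 12 places the poppy grower in house 3.
Clue 4: the person who likes pears is in house 5.
Clue 9: the person who makes fudge is in house 4.
House 3's favorite fruit must be kiwis (nothing else left).
By clue 3, the person who makes brownies is in house 3.
House 5's flower must be tulip (nothing else left).
House 1's dessert must be gelato (nothing else left).
That leaves cheesecake as the dessert for house 2.
By clue 7, the sunflower grower is in house 1.
The only flower still possible for house 2 is dahlia.
The only flower still possible for house 4 is lily.
Clue 5 places the person who likes bananas in house 2.
House 1's favorite fruit must be peaches (nothing else left).
So: house 1 = peaches/sunflower/gelato, house 2 = bananas/dahlia/cheesecake, house 3 = kiwis/poppy/brownies, house 4 = oranges/lily/fudge, house 5 = pears/tulip/donuts.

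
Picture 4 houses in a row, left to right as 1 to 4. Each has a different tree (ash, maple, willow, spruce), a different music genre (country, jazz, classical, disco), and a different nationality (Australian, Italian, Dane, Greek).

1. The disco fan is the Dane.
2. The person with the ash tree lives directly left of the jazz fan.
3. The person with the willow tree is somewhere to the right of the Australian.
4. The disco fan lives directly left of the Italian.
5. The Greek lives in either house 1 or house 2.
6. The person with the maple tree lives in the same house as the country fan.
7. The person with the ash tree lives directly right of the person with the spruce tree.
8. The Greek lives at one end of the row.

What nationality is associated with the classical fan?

The Greek is in house 1 (clue 8).
The only nationality still possible for house 4 is Italian.
From clue 4, the disco fan must be in house 3.
From clue 1, the Dane must be in house 3.
Clue 2 places the person with the ash tree in house 3.
Clue 7 places the person with the spruce tree in house 2.
House 1 tree: only maple fits.
House 4 tree: only willow fits.
House 4's music genre must be jazz (nothing else left).
House 2 nationality: only Australian fits.
By clue 6, the country fan is in house 1.
House 2's music genre must be classical (nothing else left).
So: house 1 = maple/country/Greek, house 2 = spruce/classical/Australian, house 3 = ash/disco/Dane, house 4 = willow/jazz/Italian.

Australian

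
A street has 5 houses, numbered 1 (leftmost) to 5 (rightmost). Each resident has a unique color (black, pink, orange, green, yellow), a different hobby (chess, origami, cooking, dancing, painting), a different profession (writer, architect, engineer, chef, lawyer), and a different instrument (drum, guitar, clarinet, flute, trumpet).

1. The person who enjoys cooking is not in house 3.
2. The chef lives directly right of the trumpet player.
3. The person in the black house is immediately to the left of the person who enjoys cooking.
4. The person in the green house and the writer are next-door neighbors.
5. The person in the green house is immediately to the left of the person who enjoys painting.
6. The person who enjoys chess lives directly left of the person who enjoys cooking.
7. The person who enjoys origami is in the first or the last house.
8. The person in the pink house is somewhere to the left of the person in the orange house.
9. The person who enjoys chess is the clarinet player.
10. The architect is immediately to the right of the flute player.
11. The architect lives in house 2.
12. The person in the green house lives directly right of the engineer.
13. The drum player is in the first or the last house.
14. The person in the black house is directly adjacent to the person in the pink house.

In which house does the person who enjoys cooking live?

From clue 11, the architect must be in house 2.
The flute player is in house 1 (clue 10).
House 5's instrument must be drum (nothing else left).
The only hobby still possible for house 2 is dancing.
House 1 color: only yellow fits.
The only color still possible for house 5 is orange.
House 1's hobby must be origami (nothing else left).
The person in the black house is narrowed to house 3 or 4; consider each.
Placing it in house 3 leads to a contradiction, so it's in house 4.
The person who enjoys cooking is in house 5 (clue 3).
Clue 6: the person who enjoys chess is in house 4.
The clarinet player is in house 4 (clue 9).
The person in the pink house is in house 3 (clue 14).
That leaves green as the color for house 2.
House 3 hobby: only painting fits.
The engineer is in house 1 (clue 12).
That leaves lawyer as the profession for house 5.
So house 3 gets writer for profession.
So house 4 gets chef for profession.
Clue 2: the trumpet player is in house 3.
House 2 instrument: only guitar fits.
So: house 1 = yellow/origami/engineer/flute, house 2 = green/dancing/architect/guitar, house 3 = pink/painting/writer/trumpet, house 4 = black/chess/chef/clarinet, house 5 = orange/cooking/lawyer/drum.

5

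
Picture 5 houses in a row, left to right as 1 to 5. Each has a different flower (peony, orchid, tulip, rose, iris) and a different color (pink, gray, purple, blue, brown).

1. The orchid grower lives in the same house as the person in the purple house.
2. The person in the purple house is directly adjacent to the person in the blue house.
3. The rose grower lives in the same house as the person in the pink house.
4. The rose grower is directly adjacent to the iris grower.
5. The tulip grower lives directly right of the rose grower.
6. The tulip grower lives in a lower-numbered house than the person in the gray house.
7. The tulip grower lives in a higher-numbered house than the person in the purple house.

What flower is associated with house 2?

iris

House 5 flower: only peony fits.
The orchid grower is narrowed to house 1 or 2 or 3; consider each.
Placing it in house 2 and house 3 leads to a contradiction, so it's in house 1.
Clue 1: the person in the purple house is in house 1.
From clue 2, the person in the blue house must be in house 2.
Clue 3: the rose grower is in house 3.
Clue 5 places the tulip grower in house 4.
Clue 6 places the person in the gray house in house 5.
That leaves iris as the flower for house 2.
House 3 color: only pink fits.
That leaves brown as the color for house 4.
So: house 1 = orchid/purple, house 2 = iris/blue, house 3 = rose/pink, house 4 = tulip/brown, house 5 = peony/gray.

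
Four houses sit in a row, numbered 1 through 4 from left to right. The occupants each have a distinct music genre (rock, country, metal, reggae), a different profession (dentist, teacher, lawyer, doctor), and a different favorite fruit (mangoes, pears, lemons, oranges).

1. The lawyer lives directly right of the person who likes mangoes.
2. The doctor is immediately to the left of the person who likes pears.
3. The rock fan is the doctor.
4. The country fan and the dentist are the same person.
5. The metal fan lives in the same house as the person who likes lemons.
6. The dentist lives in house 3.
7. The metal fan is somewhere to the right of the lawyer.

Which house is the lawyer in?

2

From clue 6, the dentist must be in house 3.
House 1's profession must be doctor (nothing else left).
So house 2 gets lawyer for profession.
That leaves teacher as the profession for house 4.
From clue 1, the person who likes mangoes must be in house 1.
Clue 2: the person who likes pears is in house 2.
Clue 3 places the rock fan in house 1.
The country fan is in house 3 (clue 4).
House 2's music genre must be reggae (nothing else left).
That leaves metal as the music genre for house 4.
By clue 5, the person who likes lemons is in house 4.
The only favorite fruit still possible for house 3 is oranges.
So: house 1 = rock/doctor/mangoes, house 2 = reggae/lawyer/pears, house 3 = country/dentist/oranges, house 4 = metal/teacher/lemons.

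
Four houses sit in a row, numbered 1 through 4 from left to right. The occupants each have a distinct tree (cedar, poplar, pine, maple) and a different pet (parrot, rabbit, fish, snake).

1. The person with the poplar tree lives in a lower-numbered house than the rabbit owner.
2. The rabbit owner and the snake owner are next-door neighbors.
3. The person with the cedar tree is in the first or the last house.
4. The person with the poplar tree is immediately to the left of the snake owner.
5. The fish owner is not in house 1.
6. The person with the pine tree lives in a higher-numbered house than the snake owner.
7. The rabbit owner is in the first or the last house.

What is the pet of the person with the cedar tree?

From clue 7, the rabbit owner must be in house 4.
House 1 pet: only parrot fits.
Clue 2 places the snake owner in house 3.
Clue 4 places the person with the poplar tree in house 2.
By clue 6, the person with the pine tree is in house 4.
House 3's tree must be maple (nothing else left).
The only pet still possible for house 2 is fish.
House 1 tree: only cedar fits.
So: house 1 = cedar/parrot, house 2 = poplar/fish, house 3 = maple/snake, house 4 = pine/rabbit.

parrot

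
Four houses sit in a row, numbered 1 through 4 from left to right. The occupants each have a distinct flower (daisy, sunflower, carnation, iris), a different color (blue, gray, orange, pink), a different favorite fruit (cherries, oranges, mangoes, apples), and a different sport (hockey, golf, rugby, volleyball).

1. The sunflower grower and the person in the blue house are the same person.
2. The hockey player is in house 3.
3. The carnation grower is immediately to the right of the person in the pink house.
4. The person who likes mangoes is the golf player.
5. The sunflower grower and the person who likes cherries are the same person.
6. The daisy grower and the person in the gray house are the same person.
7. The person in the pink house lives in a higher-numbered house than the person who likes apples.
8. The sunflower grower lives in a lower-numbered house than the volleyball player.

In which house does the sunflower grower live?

By clue 2, the hockey player is in house 3.
The carnation grower is narrowed to house 3 or 4; consider each.
Placing it in house 3 leads to a contradiction, so it's in house 4.
Clue 3: the person in the pink house is in house 3.
The only flower still possible for house 3 is iris.
House 4's color must be orange (nothing else left).
That leaves oranges as the favorite fruit for house 3.
So house 4 gets mangoes for favorite fruit.
From clue 4, the golf player must be in house 4.
So house 1 gets rugby for sport.
House 2's sport must be volleyball (nothing else left).
Clue 8 places the sunflower grower in house 1.
House 2's flower must be daisy (nothing else left).
From clue 1, the person in the blue house must be in house 1.
Clue 5: the person who likes cherries is in house 1.
From clue 6, the person in the gray house must be in house 2.
So house 2 gets apples for favorite fruit.
So: house 1 = sunflower/blue/cherries/rugby, house 2 = daisy/gray/apples/volleyball, house 3 = iris/pink/oranges/hockey, house 4 = carnation/orange/mangoes/golf.

1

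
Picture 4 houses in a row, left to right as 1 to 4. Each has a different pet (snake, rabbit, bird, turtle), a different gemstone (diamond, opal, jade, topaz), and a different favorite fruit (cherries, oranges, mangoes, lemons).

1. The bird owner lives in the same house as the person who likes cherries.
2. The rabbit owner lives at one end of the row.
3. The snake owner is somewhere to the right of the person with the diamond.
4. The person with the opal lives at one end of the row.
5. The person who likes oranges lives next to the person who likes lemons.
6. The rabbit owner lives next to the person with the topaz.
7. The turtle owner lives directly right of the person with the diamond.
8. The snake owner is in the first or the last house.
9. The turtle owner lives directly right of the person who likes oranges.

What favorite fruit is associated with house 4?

mangoes

Clue 8 places the snake owner in house 4.
House 1's pet must be rabbit (nothing else left).
By clue 6, the person with the topaz is in house 2.
House 3's gemstone must be jade (nothing else left).
House 4 gemstone: only opal fits.
Clue 7: the turtle owner is in house 2.
From clue 9, the person who likes oranges must be in house 1.
So house 3 gets bird for pet.
House 1's gemstone must be diamond (nothing else left).
So house 4 gets mangoes for favorite fruit.
By clue 1, the person who likes cherries is in house 3.
By clue 5, the person who likes lemons is in house 2.
So: house 1 = rabbit/diamond/oranges, house 2 = turtle/topaz/lemons, house 3 = bird/jade/cherries, house 4 = snake/opal/mangoes.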